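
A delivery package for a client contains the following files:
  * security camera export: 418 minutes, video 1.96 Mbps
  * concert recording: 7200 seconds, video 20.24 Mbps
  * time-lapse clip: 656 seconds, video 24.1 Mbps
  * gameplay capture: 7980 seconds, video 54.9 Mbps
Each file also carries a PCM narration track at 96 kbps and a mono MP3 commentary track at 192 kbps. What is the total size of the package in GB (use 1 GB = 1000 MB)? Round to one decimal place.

Audio total: 96 + 192 = 288 kbps = 0.288 Mbps.
security camera export: 2.248 Mbps × 25080 s = 56379.8 Mb
concert recording: 20.528 Mbps × 7200 s = 147801.6 Mb
time-lapse clip: 24.388 Mbps × 656 s = 15998.5 Mb
gameplay capture: 55.188 Mbps × 7980 s = 440400.2 Mb
Total: 660580.2 Mb = 82572.5 MB.
= 82.57 GB.

82.6 GB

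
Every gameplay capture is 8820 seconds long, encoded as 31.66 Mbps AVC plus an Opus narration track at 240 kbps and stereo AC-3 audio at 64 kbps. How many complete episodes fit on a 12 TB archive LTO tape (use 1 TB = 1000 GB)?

340

Audio total: 240 + 64 = 304 kbps = 0.304 Mbps.
Total bitrate: 31.964 Mbps.
Per item: 31.964 Mbps × 8820 s = 281,922 Mb = 35,240 MB.
Capacity: 12 TB = 96,000,000 Mb; 340.52 items → 340 complete.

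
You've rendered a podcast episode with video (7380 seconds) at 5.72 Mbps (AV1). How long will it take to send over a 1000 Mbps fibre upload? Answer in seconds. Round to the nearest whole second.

42 seconds

File: 5.720 Mbps × 7380 s = 42213.6 Mb.
At 1000 Mbps: 42213.6 / 1000 = 42.2 s ≈ 42.2 seconds.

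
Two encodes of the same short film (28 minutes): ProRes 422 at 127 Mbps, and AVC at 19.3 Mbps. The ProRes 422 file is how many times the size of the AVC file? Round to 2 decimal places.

6.58

28 min = 1680 s
ProRes 422: 127.000 Mbps × 1680 s = 213360.0 Mb = 24.838 GiB.
AVC: 19.300 Mbps × 1680 s = 32424.0 Mb = 3.775 GiB.
Ratio: 24.838 / 3.775 = 6.580.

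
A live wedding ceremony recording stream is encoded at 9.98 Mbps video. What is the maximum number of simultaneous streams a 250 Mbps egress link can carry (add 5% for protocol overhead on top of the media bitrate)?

23

On the wire with 5% overhead: 10.479 Mbps.
250 Mbps = 250.0 Mbps; 250.0 / 10.479 = 23.86 → 23 viewers.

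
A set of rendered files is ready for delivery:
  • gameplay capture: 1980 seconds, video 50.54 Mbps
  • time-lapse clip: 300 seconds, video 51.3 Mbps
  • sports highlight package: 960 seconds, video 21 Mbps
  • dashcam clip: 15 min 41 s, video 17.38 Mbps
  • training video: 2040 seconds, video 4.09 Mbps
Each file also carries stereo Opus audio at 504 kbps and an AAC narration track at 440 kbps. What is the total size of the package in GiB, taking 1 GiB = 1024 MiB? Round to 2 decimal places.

19.35 GiB

Audio total: 504 + 440 = 944 kbps = 0.944 Mbps.
gameplay capture: 51.484 Mbps × 1980 s = 101938.3 Mb
time-lapse clip: 52.244 Mbps × 300 s = 15673.2 Mb
sports highlight package: 21.944 Mbps × 960 s = 21066.2 Mb
dashcam clip: 18.324 Mbps × 941 s = 17242.9 Mb
training video: 5.034 Mbps × 2040 s = 10269.4 Mb
Total: 166190.0 Mb = 20773.8 MB.
= 19.35 GiB.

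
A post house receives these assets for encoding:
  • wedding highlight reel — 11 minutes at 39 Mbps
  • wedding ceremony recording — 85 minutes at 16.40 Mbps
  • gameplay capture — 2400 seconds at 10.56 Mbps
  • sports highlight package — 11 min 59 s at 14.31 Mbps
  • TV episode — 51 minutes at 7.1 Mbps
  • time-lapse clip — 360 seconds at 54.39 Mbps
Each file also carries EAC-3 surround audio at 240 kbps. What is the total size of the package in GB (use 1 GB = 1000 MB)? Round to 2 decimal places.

23.66 GB

Audio: 240 kbps = 0.240 Mbps.
wedding highlight reel: 39.240 Mbps × 660 s = 25898.4 Mb
wedding ceremony recording: 16.640 Mbps × 5100 s = 84864.0 Mb
gameplay capture: 10.800 Mbps × 2400 s = 25920.0 Mb
sports highlight package: 14.550 Mbps × 719 s = 10461.5 Mb
TV episode: 7.340 Mbps × 3060 s = 22460.4 Mb
time-lapse clip: 54.630 Mbps × 360 s = 19666.8 Mb
Total: 189271.0 Mb = 23658.9 MB.
= 23.66 GB.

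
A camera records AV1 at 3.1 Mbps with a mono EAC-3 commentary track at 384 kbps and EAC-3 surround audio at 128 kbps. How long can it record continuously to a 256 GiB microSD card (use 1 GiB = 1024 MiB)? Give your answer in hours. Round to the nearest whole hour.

169 hours

Audio total: 384 + 128 = 512 kbps = 0.512 Mbps.
Total bitrate: 3.1 + 0.512 = 3.612 Mbps.
Capacity: 256 GiB = 2,199,023 Mb.
Recording time: 2,199,023 / 3.612 = 608,810 s ≈ 169 hours.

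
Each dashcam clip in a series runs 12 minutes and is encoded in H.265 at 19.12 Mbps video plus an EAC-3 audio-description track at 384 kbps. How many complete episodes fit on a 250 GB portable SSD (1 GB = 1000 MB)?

142

12 min = 720 s
Audio: 384 kbps = 0.384 Mbps.
Total bitrate: 19.504 Mbps.
Per item: 19.504 Mbps × 720 s = 14,043 Mb = 1,755 MB.
Capacity: 250 GB = 2,000,000 Mb; 142.42 items → 142 complete.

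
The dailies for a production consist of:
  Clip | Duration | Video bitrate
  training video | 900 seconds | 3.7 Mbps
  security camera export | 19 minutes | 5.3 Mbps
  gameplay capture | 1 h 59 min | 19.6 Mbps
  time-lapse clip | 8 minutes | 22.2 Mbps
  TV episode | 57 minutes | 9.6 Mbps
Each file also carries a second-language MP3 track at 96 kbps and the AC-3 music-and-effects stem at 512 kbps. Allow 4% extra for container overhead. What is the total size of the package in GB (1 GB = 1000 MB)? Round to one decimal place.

26.1 GB

Audio total: 96 + 512 = 608 kbps = 0.608 Mbps.
training video: 4.308 Mbps × 900 s × 1.04 = 4032.3 Mb
security camera export: 5.908 Mbps × 1140 s × 1.04 = 7004.5 Mb
gameplay capture: 20.208 Mbps × 7140 s × 1.04 = 150056.5 Mb
time-lapse clip: 22.808 Mbps × 480 s × 1.04 = 11385.8 Mb
TV episode: 10.208 Mbps × 3420 s × 1.04 = 36307.8 Mb
Total: 208786.9 Mb = 26098.4 MB.
= 26.10 GB.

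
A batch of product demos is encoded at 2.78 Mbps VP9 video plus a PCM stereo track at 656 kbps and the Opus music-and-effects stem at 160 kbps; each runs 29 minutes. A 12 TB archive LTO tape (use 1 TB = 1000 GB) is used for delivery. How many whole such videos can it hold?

15342

29 min = 1740 s
Audio total: 656 + 160 = 816 kbps = 0.816 Mbps.
Total bitrate: 3.596 Mbps.
Per item: 3.596 Mbps × 1740 s = 6,257 Mb = 782.1 MB.
Capacity: 12 TB = 96,000,000 Mb; 15342.72 items → 15342 complete.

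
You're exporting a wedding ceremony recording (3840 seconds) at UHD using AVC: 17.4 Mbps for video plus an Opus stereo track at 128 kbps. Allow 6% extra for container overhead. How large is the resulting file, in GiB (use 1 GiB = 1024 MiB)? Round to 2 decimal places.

Audio: 128 kbps = 0.128 Mbps.
Total bitrate: 17.4 + 0.128 = 17.528 Mbps.
Stream data: 17.528 Mbps × 3840 s = 67307.5 Mb.
With 6% container overhead: ×1.06.
71,346 Mb = 8,918,246,400 bytes ÷ 1,073,741,824 = 8.306 GiB.

8.31 GiB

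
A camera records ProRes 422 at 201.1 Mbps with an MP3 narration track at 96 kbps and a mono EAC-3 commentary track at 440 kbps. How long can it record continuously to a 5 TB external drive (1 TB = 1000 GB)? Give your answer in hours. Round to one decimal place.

55.1 hours

Audio total: 96 + 440 = 536 kbps = 0.536 Mbps.
Total bitrate: 201.1 + 0.536 = 201.636 Mbps.
Capacity: 5 TB = 40,000,000 Mb.
Recording time: 40,000,000 / 201.636 = 198,377 s ≈ 55.1 hours.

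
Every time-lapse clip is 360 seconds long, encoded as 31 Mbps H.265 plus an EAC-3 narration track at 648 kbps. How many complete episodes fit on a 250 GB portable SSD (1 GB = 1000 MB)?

Audio: 648 kbps = 0.648 Mbps.
Total bitrate: 31.648 Mbps.
Per item: 31.648 Mbps × 360 s = 11,393 Mb = 1,424 MB.
Capacity: 250 GB = 2,000,000 Mb; 175.54 items → 175 complete.

175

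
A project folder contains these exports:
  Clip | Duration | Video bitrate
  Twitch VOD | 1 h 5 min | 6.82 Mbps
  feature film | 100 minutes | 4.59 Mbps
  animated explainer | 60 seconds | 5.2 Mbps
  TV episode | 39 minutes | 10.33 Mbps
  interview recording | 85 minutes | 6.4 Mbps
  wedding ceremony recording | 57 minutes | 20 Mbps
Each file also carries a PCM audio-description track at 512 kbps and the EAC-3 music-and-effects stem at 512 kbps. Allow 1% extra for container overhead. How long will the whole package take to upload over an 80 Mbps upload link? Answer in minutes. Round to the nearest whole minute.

Audio total: 512 + 512 = 1024 kbps = 1.024 Mbps.
Twitch VOD: 7.844 Mbps × 3900 s × 1.01 = 30897.5 Mb
feature film: 5.614 Mbps × 6000 s × 1.01 = 34020.8 Mb
animated explainer: 6.224 Mbps × 60 s × 1.01 = 377.2 Mb
TV episode: 11.354 Mbps × 2340 s × 1.01 = 26834.0 Mb
interview recording: 7.424 Mbps × 5100 s × 1.01 = 38241.0 Mb
wedding ceremony recording: 21.024 Mbps × 3420 s × 1.01 = 72621.1 Mb
Total: 202991.7 Mb = 25374.0 MB.
At 80 Mbps: 202991.7 / 80 = 2537 s ≈ 42.3 minutes.

42 minutes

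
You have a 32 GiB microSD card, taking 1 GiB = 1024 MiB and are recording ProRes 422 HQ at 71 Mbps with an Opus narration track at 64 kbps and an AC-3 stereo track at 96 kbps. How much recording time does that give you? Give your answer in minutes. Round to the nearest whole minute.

64 minutes

Audio total: 64 + 96 = 160 kbps = 0.160 Mbps.
Total bitrate: 71 + 0.160 = 71.160 Mbps.
Capacity: 32 GiB = 274,878 Mb.
Recording time: 274,878 / 71.160 = 3,863 s ≈ 64.4 minutes.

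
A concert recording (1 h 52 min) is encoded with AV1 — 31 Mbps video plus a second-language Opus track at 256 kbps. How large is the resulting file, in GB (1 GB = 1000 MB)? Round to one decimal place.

26.3 GB

1 h 52 min = 112 min = 6720 s
Audio: 256 kbps = 0.256 Mbps.
Total bitrate: 31 + 0.256 = 31.256 Mbps.
Stream data: 31.256 Mbps × 6720 s = 210040.3 Mb.
210,040 Mb ÷ 8 = 26,255 MB → 26.26 GB.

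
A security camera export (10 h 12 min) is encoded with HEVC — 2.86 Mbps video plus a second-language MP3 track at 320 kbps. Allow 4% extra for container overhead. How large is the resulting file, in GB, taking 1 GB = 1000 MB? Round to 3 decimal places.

15.180 GB

10 h 12 min = 612 min = 36720 s
Audio: 320 kbps = 0.320 Mbps.
Total bitrate: 2.86 + 0.320 = 3.180 Mbps.
Stream data: 3.180 Mbps × 36720 s = 116769.6 Mb.
With 4% container overhead: ×1.04.
121,440 Mb ÷ 8 = 15,180 MB → 15.18 GB.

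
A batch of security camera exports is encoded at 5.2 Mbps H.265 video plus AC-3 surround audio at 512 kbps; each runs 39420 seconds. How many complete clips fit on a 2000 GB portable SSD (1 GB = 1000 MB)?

Audio: 512 kbps = 0.512 Mbps.
Total bitrate: 5.712 Mbps.
Per item: 5.712 Mbps × 39420 s = 225,167 Mb = 28,146 MB.
Capacity: 2000 GB = 16,000,000 Mb; 71.06 items → 71 complete.

71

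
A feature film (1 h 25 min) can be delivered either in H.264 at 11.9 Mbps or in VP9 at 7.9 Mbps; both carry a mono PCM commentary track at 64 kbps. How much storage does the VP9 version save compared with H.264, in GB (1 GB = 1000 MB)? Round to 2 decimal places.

2.55 GB

1 h 25 min = 85 min = 5100 s
Audio: 64 kbps = 0.064 Mbps.
H.264: 11.964 Mbps × 5100 s = 61016.4 Mb = 7.627 GB.
VP9: 7.964 Mbps × 5100 s = 40616.4 Mb = 5.077 GB.
Saving: 7.627 − 5.077 = 2.550 GB.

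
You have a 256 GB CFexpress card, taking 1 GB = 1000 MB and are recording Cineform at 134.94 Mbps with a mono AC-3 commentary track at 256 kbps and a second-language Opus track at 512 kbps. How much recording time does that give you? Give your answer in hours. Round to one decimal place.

Audio total: 256 + 512 = 768 kbps = 0.768 Mbps.
Total bitrate: 134.94 + 0.768 = 135.708 Mbps.
Capacity: 256 GB = 2,048,000 Mb.
Recording time: 2,048,000 / 135.708 = 15,091 s ≈ 4.19 hours.

4.2 hours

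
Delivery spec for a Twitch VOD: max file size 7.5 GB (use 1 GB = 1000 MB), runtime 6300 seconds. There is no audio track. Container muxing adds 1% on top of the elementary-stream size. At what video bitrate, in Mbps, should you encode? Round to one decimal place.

9.4 Mbps

Budget: 7.5 GB = 60000.0 Mb.
Stream payload after overhead: 60000.0 / 1.01 = 59405.9 Mb.
Total bitrate budget: 59405.9 Mb / 6300 s = 9.430 Mbps.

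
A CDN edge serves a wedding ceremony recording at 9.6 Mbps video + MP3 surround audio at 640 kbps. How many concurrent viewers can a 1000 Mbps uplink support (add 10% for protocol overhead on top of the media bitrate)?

88

Audio: 640 kbps = 0.640 Mbps.
Per-viewer media rate: 10.240 Mbps.
On the wire with 10% overhead: 11.264 Mbps.
1000 Mbps = 1,000 Mbps; 1,000 / 11.264 = 88.78 → 88 viewers.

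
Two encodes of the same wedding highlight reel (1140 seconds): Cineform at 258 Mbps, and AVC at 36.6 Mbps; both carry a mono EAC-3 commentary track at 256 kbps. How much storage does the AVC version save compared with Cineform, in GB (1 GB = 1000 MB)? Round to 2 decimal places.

31.55 GB

Audio: 256 kbps = 0.256 Mbps.
Cineform: 258.256 Mbps × 1140 s = 294411.8 Mb = 36.801 GB.
AVC: 36.856 Mbps × 1140 s = 42015.8 Mb = 5.252 GB.
Saving: 36.801 − 5.252 = 31.549 GB.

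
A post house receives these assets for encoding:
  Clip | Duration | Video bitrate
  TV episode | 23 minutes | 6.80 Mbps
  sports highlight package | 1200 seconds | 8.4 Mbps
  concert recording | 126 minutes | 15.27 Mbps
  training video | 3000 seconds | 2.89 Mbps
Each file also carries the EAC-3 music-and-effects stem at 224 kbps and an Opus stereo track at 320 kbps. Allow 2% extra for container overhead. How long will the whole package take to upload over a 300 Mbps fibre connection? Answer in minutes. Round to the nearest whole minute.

Audio total: 224 + 320 = 544 kbps = 0.544 Mbps.
TV episode: 7.344 Mbps × 1380 s × 1.02 = 10337.4 Mb
sports highlight package: 8.944 Mbps × 1200 s × 1.02 = 10947.5 Mb
concert recording: 15.814 Mbps × 7560 s × 1.02 = 121944.9 Mb
training video: 3.434 Mbps × 3000 s × 1.02 = 10508.0 Mb
Total: 153737.8 Mb = 19217.2 MB.
At 300 Mbps: 153737.8 / 300 = 512 s ≈ 8.54 minutes.

9 minutes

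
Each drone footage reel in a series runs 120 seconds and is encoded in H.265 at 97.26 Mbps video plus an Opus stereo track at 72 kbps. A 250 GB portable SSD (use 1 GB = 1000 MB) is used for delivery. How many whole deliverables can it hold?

Audio: 72 kbps = 0.072 Mbps.
Total bitrate: 97.332 Mbps.
Per item: 97.332 Mbps × 120 s = 11,680 Mb = 1,460 MB.
Capacity: 250 GB = 2,000,000 Mb; 171.24 items → 171 complete.

171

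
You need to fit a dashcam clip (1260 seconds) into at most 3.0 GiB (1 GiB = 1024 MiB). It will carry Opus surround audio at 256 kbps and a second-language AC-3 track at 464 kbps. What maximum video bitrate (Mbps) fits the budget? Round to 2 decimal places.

Budget: 3.0 GiB = 25769.8 Mb.
Total bitrate budget: 25769.8 Mb / 1260 s = 20.452 Mbps.
Audio total: 256 + 464 = 720 kbps = 0.720 Mbps.
Video: 20.452 − 0.720 = 19.732 Mbps.

19.73 Mbps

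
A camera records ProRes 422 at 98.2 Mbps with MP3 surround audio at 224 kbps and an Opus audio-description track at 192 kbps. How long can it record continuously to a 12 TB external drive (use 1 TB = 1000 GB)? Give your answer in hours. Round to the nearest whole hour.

Audio total: 224 + 192 = 416 kbps = 0.416 Mbps.
Total bitrate: 98.2 + 0.416 = 98.616 Mbps.
Capacity: 12 TB = 96,000,000 Mb.
Recording time: 96,000,000 / 98.616 = 973,473 s ≈ 270 hours.

270 hours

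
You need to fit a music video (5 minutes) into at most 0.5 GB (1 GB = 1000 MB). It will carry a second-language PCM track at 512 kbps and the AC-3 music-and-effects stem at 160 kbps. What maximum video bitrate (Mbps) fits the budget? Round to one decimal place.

Budget: 0.5 GB = 4000.0 Mb.
5 min = 300 s
Total bitrate budget: 4000.0 Mb / 300 s = 13.333 Mbps.
Audio total: 512 + 160 = 672 kbps = 0.672 Mbps.
Video: 13.333 − 0.672 = 12.661 Mbps.

12.7 Mbps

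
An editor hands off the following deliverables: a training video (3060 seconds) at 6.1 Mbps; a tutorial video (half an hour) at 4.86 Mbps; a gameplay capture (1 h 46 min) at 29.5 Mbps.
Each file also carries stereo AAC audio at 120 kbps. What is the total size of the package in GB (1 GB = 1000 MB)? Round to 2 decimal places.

Audio: 120 kbps = 0.120 Mbps.
training video: 6.220 Mbps × 3060 s = 19033.2 Mb
tutorial video: 4.980 Mbps × 1800 s = 8964.0 Mb
gameplay capture: 29.620 Mbps × 6360 s = 188383.2 Mb
Total: 216380.4 Mb = 27047.5 MB.
= 27.05 GB.

27.05 GB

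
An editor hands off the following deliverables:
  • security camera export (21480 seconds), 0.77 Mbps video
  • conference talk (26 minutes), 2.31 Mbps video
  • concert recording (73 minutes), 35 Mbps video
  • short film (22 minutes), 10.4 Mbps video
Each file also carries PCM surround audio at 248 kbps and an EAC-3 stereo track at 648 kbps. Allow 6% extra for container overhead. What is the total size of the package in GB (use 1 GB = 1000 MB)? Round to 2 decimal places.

Audio total: 248 + 648 = 896 kbps = 0.896 Mbps.
security camera export: 1.666 Mbps × 21480 s × 1.06 = 37932.8 Mb
conference talk: 3.206 Mbps × 1560 s × 1.06 = 5301.4 Mb
concert recording: 35.896 Mbps × 4380 s × 1.06 = 166657.9 Mb
short film: 11.296 Mbps × 1320 s × 1.06 = 15805.4 Mb
Total: 225697.6 Mb = 28212.2 MB.
= 28.21 GB.

28.21 GB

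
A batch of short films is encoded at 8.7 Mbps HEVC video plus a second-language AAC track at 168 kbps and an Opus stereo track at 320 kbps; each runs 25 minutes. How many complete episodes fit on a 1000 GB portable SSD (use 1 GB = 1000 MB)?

580

25 min = 1500 s
Audio total: 168 + 320 = 488 kbps = 0.488 Mbps.
Total bitrate: 9.188 Mbps.
Per item: 9.188 Mbps × 1500 s = 13,782 Mb = 1,723 MB.
Capacity: 1000 GB = 8,000,000 Mb; 580.47 items → 580 complete.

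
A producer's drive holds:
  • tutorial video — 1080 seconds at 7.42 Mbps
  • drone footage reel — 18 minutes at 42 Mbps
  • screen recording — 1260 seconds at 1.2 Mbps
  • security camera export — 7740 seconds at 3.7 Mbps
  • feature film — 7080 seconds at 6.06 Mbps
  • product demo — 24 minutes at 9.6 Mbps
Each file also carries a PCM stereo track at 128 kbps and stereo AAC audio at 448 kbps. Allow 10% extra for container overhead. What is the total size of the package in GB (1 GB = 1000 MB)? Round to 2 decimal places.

20.84 GB

Audio total: 128 + 448 = 576 kbps = 0.576 Mbps.
tutorial video: 7.996 Mbps × 1080 s × 1.10 = 9499.2 Mb
drone footage reel: 42.576 Mbps × 1080 s × 1.10 = 50580.3 Mb
screen recording: 1.776 Mbps × 1260 s × 1.10 = 2461.5 Mb
security camera export: 4.276 Mbps × 7740 s × 1.10 = 36405.9 Mb
feature film: 6.636 Mbps × 7080 s × 1.10 = 51681.2 Mb
product demo: 10.176 Mbps × 1440 s × 1.10 = 16118.8 Mb
Total: 166746.9 Mb = 20843.4 MB.
= 20.84 GB.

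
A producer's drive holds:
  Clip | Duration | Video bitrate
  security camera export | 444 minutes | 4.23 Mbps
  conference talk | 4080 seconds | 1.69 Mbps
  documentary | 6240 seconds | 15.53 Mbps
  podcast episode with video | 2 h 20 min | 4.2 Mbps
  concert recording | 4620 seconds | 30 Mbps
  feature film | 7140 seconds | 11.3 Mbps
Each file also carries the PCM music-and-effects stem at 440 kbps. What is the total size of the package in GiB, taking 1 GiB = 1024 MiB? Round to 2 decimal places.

57.76 GiB

Audio: 440 kbps = 0.440 Mbps.
security camera export: 4.670 Mbps × 26640 s = 124408.8 Mb
conference talk: 2.130 Mbps × 4080 s = 8690.4 Mb
documentary: 15.970 Mbps × 6240 s = 99652.8 Mb
podcast episode with video: 4.640 Mbps × 8400 s = 38976.0 Mb
concert recording: 30.440 Mbps × 4620 s = 140632.8 Mb
feature film: 11.740 Mbps × 7140 s = 83823.6 Mb
Total: 496184.4 Mb = 62023.1 MB.
= 57.76 GiB.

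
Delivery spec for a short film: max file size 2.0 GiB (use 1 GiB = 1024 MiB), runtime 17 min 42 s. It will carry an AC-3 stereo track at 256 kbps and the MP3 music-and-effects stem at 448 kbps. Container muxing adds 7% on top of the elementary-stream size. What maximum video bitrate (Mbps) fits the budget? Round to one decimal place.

14.4 Mbps

Budget: 2.0 GiB = 17179.9 Mb.
Stream payload after overhead: 17179.9 / 1.07 = 16056.0 Mb.
17 min 42 s = 1062 s
Total bitrate budget: 16056.0 Mb / 1062 s = 15.119 Mbps.
Audio total: 256 + 448 = 704 kbps = 0.704 Mbps.
Video: 15.119 − 0.704 = 14.415 Mbps.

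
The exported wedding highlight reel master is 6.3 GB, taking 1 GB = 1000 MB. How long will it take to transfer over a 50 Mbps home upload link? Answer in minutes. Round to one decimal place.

File: 6.3 GB = 50400.0 Mb.
At 50 Mbps: 50400.0 / 50 = 1008.0 s ≈ 16.8 minutes.

16.8 minutes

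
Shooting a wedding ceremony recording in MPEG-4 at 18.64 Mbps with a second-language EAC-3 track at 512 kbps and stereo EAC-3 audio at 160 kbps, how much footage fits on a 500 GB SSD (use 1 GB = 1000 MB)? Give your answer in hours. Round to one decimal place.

57.5 hours

Audio total: 512 + 160 = 672 kbps = 0.672 Mbps.
Total bitrate: 18.64 + 0.672 = 19.312 Mbps.
Capacity: 500 GB = 4,000,000 Mb.
Recording time: 4,000,000 / 19.312 = 207,125 s ≈ 57.5 hours.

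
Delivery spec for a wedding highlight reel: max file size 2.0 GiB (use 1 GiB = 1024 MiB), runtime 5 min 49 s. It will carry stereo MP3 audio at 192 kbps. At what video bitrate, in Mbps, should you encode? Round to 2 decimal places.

49.03 Mbps

Budget: 2.0 GiB = 17179.9 Mb.
5 min 49 s = 349 s
Total bitrate budget: 17179.9 Mb / 349 s = 49.226 Mbps.
Audio: 192 kbps = 0.192 Mbps.
Video: 49.226 − 0.192 = 49.034 Mbps.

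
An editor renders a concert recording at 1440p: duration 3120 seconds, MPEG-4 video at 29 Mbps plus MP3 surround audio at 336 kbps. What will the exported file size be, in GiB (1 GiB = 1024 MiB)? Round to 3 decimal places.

Audio: 336 kbps = 0.336 Mbps.
Total bitrate: 29 + 0.336 = 29.336 Mbps.
Stream data: 29.336 Mbps × 3120 s = 91528.3 Mb.
91,528 Mb = 11,441,040,000 bytes ÷ 1,073,741,824 = 10.66 GiB.

10.655 GiB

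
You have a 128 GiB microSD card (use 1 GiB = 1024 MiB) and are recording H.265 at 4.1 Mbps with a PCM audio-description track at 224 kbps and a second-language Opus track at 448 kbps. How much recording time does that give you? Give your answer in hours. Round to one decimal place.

Audio total: 224 + 448 = 672 kbps = 0.672 Mbps.
Total bitrate: 4.1 + 0.672 = 4.772 Mbps.
Capacity: 128 GiB = 1,099,512 Mb.
Recording time: 1,099,512 / 4.772 = 230,409 s ≈ 64.0 hours.

64.0 hours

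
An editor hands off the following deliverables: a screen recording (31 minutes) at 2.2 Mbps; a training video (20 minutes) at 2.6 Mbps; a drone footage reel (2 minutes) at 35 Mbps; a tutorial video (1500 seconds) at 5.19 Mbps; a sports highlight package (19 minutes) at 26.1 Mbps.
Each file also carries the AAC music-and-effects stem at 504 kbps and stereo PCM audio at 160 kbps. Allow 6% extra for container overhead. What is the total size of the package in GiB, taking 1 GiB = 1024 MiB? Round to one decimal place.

Audio total: 504 + 160 = 664 kbps = 0.664 Mbps.
screen recording: 2.864 Mbps × 1860 s × 1.06 = 5646.7 Mb
training video: 3.264 Mbps × 1200 s × 1.06 = 4151.8 Mb
drone footage reel: 35.664 Mbps × 120 s × 1.06 = 4536.5 Mb
tutorial video: 5.854 Mbps × 1500 s × 1.06 = 9307.9 Mb
sports highlight package: 26.764 Mbps × 1140 s × 1.06 = 32341.6 Mb
Total: 55984.4 Mb = 6998.1 MB.
= 6.517 GiB.

6.5 GiB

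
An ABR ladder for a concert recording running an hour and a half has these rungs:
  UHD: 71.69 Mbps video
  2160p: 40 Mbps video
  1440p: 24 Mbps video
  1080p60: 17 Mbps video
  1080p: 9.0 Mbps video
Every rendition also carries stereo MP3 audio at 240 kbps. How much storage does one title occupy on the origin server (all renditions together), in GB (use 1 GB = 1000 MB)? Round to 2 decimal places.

109.95 GB

1.5 h = 5400 s
Audio: 240 kbps = 0.240 Mbps.
Sum of rendition bitrates: (71.69+0.240) + (40+0.240) + (24+0.240) + (17+0.240) + (9.0+0.240) = 162.890 Mbps.
× 5400 s = 879,606 Mb = 109,951 MB = 110.0 GB.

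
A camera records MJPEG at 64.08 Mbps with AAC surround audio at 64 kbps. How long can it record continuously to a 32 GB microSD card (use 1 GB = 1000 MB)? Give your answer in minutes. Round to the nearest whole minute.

67 minutes

Audio: 64 kbps = 0.064 Mbps.
Total bitrate: 64.08 + 0.064 = 64.144 Mbps.
Capacity: 32 GB = 256,000 Mb.
Recording time: 256,000 / 64.144 = 3,991 s ≈ 66.5 minutes.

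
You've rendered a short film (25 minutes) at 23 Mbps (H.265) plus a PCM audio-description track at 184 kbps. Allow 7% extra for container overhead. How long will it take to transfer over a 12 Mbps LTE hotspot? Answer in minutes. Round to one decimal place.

25 min = 1500 s
Audio: 184 kbps = 0.184 Mbps.
Total bitrate: 23.184 Mbps.
File: 23.184 Mbps × 1500 s = 34776.0 Mb.
With 7% container overhead: ×1.07. → 37210.3 Mb.
At 12 Mbps: 37210.3 / 12 = 3100.9 s ≈ 51.7 minutes.

51.7 minutes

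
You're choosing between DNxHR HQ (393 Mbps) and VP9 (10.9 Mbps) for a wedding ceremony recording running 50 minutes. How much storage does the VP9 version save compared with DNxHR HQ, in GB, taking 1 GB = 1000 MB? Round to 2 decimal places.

143.29 GB

50 min = 3000 s
DNxHR HQ: 393.000 Mbps × 3000 s = 1179000.0 Mb = 147.375 GB.
VP9: 10.900 Mbps × 3000 s = 32700.0 Mb = 4.088 GB.
Saving: 147.375 − 4.088 = 143.287 GB.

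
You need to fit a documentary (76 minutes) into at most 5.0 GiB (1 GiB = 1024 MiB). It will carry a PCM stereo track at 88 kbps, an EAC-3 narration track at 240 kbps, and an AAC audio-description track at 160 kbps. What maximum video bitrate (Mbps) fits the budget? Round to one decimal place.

Budget: 5.0 GiB = 42949.7 Mb.
76 min = 4560 s
Total bitrate budget: 42949.7 Mb / 4560 s = 9.419 Mbps.
Audio total: 88 + 240 + 160 = 488 kbps = 0.488 Mbps.
Video: 9.419 − 0.488 = 8.931 Mbps.

8.9 Mbps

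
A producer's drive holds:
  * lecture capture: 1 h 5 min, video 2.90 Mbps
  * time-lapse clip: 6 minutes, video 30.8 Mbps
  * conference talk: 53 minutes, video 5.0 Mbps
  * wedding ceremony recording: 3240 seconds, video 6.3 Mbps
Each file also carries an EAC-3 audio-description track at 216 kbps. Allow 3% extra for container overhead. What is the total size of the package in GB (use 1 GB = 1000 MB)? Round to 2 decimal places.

7.86 GB

Audio: 216 kbps = 0.216 Mbps.
lecture capture: 3.116 Mbps × 3900 s × 1.03 = 12517.0 Mb
time-lapse clip: 31.016 Mbps × 360 s × 1.03 = 11500.7 Mb
conference talk: 5.216 Mbps × 3180 s × 1.03 = 17084.5 Mb
wedding ceremony recording: 6.516 Mbps × 3240 s × 1.03 = 21745.2 Mb
Total: 62847.4 Mb = 7855.9 MB.
= 7.856 GB.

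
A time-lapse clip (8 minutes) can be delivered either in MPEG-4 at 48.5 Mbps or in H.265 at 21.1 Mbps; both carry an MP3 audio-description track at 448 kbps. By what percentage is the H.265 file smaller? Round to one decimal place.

56.0%

8 min = 480 s
Audio: 448 kbps = 0.448 Mbps.
MPEG-4: 48.948 Mbps × 480 s = 23495.0 Mb = 2.937 GB.
H.265: 21.548 Mbps × 480 s = 10343.0 Mb = 1.293 GB.
Reduction: (1 − 1.293/2.937) × 100 = 55.98%.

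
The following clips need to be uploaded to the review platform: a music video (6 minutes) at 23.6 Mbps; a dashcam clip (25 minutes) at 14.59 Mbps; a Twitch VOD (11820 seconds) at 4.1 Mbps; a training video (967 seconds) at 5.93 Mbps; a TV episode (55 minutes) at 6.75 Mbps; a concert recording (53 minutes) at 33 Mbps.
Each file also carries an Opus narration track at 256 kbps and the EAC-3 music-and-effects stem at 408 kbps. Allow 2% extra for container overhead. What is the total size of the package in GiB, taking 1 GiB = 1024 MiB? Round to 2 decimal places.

26.81 GiB

Audio total: 256 + 408 = 664 kbps = 0.664 Mbps.
music video: 24.264 Mbps × 360 s × 1.02 = 8909.7 Mb
dashcam clip: 15.254 Mbps × 1500 s × 1.02 = 23338.6 Mb
Twitch VOD: 4.764 Mbps × 11820 s × 1.02 = 57436.7 Mb
training video: 6.594 Mbps × 967 s × 1.02 = 6503.9 Mb
TV episode: 7.414 Mbps × 3300 s × 1.02 = 24955.5 Mb
concert recording: 33.664 Mbps × 3180 s × 1.02 = 109192.6 Mb
Total: 230337.1 Mb = 28792.1 MB.
= 26.81 GiB.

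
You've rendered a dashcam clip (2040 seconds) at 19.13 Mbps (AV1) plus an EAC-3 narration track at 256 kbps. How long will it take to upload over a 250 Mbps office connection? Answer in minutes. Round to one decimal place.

Audio: 256 kbps = 0.256 Mbps.
Total bitrate: 19.386 Mbps.
File: 19.386 Mbps × 2040 s = 39547.4 Mb.
At 250 Mbps: 39547.4 / 250 = 158.2 s ≈ 2.64 minutes.

2.6 minutes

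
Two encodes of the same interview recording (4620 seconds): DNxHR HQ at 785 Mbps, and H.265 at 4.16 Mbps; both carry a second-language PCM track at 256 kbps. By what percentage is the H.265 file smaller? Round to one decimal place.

Audio: 256 kbps = 0.256 Mbps.
DNxHR HQ: 785.256 Mbps × 4620 s = 3627882.7 Mb = 422.341 GiB.
H.265: 4.416 Mbps × 4620 s = 20401.9 Mb = 2.375 GiB.
Reduction: (1 − 2.375/422.341) × 100 = 99.44%.

99.4%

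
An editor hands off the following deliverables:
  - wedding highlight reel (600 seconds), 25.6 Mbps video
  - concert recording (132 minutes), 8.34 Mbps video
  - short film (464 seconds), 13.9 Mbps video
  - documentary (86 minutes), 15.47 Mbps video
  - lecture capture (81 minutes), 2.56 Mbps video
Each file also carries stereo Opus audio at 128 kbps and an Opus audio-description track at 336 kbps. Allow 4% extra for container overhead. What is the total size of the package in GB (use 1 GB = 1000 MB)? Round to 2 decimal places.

24.56 GB

Audio total: 128 + 336 = 464 kbps = 0.464 Mbps.
wedding highlight reel: 26.064 Mbps × 600 s × 1.04 = 16263.9 Mb
concert recording: 8.804 Mbps × 7920 s × 1.04 = 72516.8 Mb
short film: 14.364 Mbps × 464 s × 1.04 = 6931.5 Mb
documentary: 15.934 Mbps × 5160 s × 1.04 = 85508.2 Mb
lecture capture: 3.024 Mbps × 4860 s × 1.04 = 15284.5 Mb
Total: 196504.9 Mb = 24563.1 MB.
= 24.56 GB.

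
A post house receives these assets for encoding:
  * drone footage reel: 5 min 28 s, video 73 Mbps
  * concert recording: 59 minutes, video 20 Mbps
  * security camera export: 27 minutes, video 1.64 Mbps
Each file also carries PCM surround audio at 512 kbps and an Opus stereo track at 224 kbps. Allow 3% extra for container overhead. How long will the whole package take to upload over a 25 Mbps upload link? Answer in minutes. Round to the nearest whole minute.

70 minutes

Audio total: 512 + 224 = 736 kbps = 0.736 Mbps.
drone footage reel: 73.736 Mbps × 328 s × 1.03 = 24911.0 Mb
concert recording: 20.736 Mbps × 3540 s × 1.03 = 75607.6 Mb
security camera export: 2.376 Mbps × 1620 s × 1.03 = 3964.6 Mb
Total: 104483.2 Mb = 13060.4 MB.
At 25 Mbps: 104483.2 / 25 = 4179 s ≈ 69.7 minutes.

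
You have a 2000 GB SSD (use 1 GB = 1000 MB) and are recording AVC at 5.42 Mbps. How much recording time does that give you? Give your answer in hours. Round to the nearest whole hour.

Capacity: 2000 GB = 16,000,000 Mb.
Recording time: 16,000,000 / 5.420 = 2,952,030 s ≈ 820 hours.

820 hours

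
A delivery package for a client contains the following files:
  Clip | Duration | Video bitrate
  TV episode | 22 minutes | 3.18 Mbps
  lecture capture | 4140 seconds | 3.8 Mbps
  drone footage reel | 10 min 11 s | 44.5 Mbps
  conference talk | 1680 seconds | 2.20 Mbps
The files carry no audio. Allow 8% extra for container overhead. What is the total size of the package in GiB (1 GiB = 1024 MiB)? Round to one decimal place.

TV episode: 3.180 Mbps × 1320 s × 1.08 = 4533.4 Mb
lecture capture: 3.800 Mbps × 4140 s × 1.08 = 16990.6 Mb
drone footage reel: 44.500 Mbps × 611 s × 1.08 = 29364.7 Mb
conference talk: 2.200 Mbps × 1680 s × 1.08 = 3991.7 Mb
Total: 54880.3 Mb = 6860.0 MB.
= 6.389 GiB.

6.4 GiB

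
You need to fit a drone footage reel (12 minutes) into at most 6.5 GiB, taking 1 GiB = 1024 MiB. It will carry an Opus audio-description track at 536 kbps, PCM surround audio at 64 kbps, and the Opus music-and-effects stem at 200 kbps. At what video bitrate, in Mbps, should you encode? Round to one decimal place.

Budget: 6.5 GiB = 55834.6 Mb.
12 min = 720 s
Total bitrate budget: 55834.6 Mb / 720 s = 77.548 Mbps.
Audio total: 536 + 64 + 200 = 800 kbps = 0.800 Mbps.
Video: 77.548 − 0.800 = 76.748 Mbps.

76.7 Mbps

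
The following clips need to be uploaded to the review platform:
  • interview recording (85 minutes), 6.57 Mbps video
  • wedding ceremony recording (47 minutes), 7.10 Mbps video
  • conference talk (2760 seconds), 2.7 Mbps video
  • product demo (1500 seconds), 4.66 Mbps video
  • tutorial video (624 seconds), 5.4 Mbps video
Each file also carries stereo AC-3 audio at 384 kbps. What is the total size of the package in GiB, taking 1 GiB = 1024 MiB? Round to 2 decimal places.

8.88 GiB

Audio: 384 kbps = 0.384 Mbps.
interview recording: 6.954 Mbps × 5100 s = 35465.4 Mb
wedding ceremony recording: 7.484 Mbps × 2820 s = 21104.9 Mb
conference talk: 3.084 Mbps × 2760 s = 8511.8 Mb
product demo: 5.044 Mbps × 1500 s = 7566.0 Mb
tutorial video: 5.784 Mbps × 624 s = 3609.2 Mb
Total: 76257.3 Mb = 9532.2 MB.
= 8.878 GiB.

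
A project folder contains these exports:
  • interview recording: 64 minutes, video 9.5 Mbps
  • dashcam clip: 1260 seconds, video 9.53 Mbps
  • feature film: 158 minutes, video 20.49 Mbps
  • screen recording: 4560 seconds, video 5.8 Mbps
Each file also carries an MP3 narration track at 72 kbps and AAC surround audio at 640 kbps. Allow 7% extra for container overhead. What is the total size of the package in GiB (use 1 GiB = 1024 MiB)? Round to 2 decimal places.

35.23 GiB

Audio total: 72 + 640 = 712 kbps = 0.712 Mbps.
interview recording: 10.212 Mbps × 3840 s × 1.07 = 41959.1 Mb
dashcam clip: 10.242 Mbps × 1260 s × 1.07 = 13808.3 Mb
feature film: 21.202 Mbps × 9480 s × 1.07 = 215064.6 Mb
screen recording: 6.512 Mbps × 4560 s × 1.07 = 31773.4 Mb
Total: 302605.3 Mb = 37825.7 MB.
= 35.23 GiB.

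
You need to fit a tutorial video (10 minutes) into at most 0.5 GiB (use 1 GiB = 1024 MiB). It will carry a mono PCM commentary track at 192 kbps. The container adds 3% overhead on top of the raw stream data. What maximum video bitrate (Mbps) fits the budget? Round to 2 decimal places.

Budget: 0.5 GiB = 4295.0 Mb.
Stream payload after overhead: 4295.0 / 1.03 = 4169.9 Mb.
10 min = 600 s
Total bitrate budget: 4169.9 Mb / 600 s = 6.950 Mbps.
Audio: 192 kbps = 0.192 Mbps.
Video: 6.950 − 0.192 = 6.758 Mbps.

6.76 Mbps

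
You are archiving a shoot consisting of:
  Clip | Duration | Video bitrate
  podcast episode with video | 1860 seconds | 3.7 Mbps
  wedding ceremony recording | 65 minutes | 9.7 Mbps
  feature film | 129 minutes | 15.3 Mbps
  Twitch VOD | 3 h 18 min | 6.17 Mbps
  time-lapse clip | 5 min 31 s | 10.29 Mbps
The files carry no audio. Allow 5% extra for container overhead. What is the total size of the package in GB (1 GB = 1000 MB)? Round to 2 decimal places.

31.48 GB

podcast episode with video: 3.700 Mbps × 1860 s × 1.05 = 7226.1 Mb
wedding ceremony recording: 9.700 Mbps × 3900 s × 1.05 = 39721.5 Mb
feature film: 15.300 Mbps × 7740 s × 1.05 = 124343.1 Mb
Twitch VOD: 6.170 Mbps × 11880 s × 1.05 = 76964.6 Mb
time-lapse clip: 10.290 Mbps × 331 s × 1.05 = 3576.3 Mb
Total: 251831.6 Mb = 31478.9 MB.
= 31.48 GB.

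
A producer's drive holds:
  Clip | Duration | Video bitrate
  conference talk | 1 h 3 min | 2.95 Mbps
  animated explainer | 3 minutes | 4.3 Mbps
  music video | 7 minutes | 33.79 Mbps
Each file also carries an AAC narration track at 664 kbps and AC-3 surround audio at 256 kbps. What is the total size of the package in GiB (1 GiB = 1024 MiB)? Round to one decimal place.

Audio total: 664 + 256 = 920 kbps = 0.920 Mbps.
conference talk: 3.870 Mbps × 3780 s = 14628.6 Mb
animated explainer: 5.220 Mbps × 180 s = 939.6 Mb
music video: 34.710 Mbps × 420 s = 14578.2 Mb
Total: 30146.4 Mb = 3768.3 MB.
= 3.510 GiB.

3.5 GiB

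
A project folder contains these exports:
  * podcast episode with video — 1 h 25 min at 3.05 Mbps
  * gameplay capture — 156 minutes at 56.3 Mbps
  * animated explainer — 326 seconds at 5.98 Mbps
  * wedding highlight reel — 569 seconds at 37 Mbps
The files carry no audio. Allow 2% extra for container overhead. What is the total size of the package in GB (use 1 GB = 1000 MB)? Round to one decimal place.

72.1 GB

podcast episode with video: 3.050 Mbps × 5100 s × 1.02 = 15866.1 Mb
gameplay capture: 56.300 Mbps × 9360 s × 1.02 = 537507.4 Mb
animated explainer: 5.980 Mbps × 326 s × 1.02 = 1988.5 Mb
wedding highlight reel: 37.000 Mbps × 569 s × 1.02 = 21474.1 Mb
Total: 576836.0 Mb = 72104.5 MB.
= 72.10 GB.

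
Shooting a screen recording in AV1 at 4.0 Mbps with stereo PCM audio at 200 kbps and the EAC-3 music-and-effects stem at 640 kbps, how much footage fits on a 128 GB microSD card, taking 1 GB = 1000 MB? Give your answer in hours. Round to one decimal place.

58.8 hours

Audio total: 200 + 640 = 840 kbps = 0.840 Mbps.
Total bitrate: 4.0 + 0.840 = 4.840 Mbps.
Capacity: 128 GB = 1,024,000 Mb.
Recording time: 1,024,000 / 4.840 = 211,570 s ≈ 58.8 hours.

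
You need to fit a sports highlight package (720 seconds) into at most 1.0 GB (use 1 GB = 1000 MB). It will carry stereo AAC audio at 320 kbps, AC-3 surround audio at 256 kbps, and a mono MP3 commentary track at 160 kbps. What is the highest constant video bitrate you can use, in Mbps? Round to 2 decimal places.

Budget: 1.0 GB = 8000.0 Mb.
Total bitrate budget: 8000.0 Mb / 720 s = 11.111 Mbps.
Audio total: 320 + 256 + 160 = 736 kbps = 0.736 Mbps.
Video: 11.111 − 0.736 = 10.375 Mbps.

10.38 Mbps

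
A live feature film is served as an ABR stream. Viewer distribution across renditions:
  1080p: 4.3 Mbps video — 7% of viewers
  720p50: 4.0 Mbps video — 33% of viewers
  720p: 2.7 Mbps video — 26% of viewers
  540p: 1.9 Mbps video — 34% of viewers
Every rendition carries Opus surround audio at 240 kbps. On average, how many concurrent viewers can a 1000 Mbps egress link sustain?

Audio: 240 kbps = 0.240 Mbps.
Average per-viewer bitrate: 0.07×4.540 + 0.33×4.240 + 0.26×2.940 + 0.34×2.140 = 3.209 Mbps.
1000 Mbps = 1,000 Mbps; 1,000 / 3.209 = 311.62 → 311.

311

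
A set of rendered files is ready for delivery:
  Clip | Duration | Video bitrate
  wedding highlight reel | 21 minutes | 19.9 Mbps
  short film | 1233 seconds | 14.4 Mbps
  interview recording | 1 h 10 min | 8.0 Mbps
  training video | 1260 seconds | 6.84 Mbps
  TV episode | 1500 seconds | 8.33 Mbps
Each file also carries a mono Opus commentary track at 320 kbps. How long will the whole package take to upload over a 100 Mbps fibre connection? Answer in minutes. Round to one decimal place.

Audio: 320 kbps = 0.320 Mbps.
wedding highlight reel: 20.220 Mbps × 1260 s = 25477.2 Mb
short film: 14.720 Mbps × 1233 s = 18149.8 Mb
interview recording: 8.320 Mbps × 4200 s = 34944.0 Mb
training video: 7.160 Mbps × 1260 s = 9021.6 Mb
TV episode: 8.650 Mbps × 1500 s = 12975.0 Mb
Total: 100567.6 Mb = 12570.9 MB.
At 100 Mbps: 100567.6 / 100 = 1006 s ≈ 16.8 minutes.

16.8 minutes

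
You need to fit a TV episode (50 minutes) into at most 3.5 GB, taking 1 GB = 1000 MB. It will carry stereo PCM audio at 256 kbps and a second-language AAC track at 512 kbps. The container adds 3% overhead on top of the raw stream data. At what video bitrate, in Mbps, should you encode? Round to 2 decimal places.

8.29 Mbps

Budget: 3.5 GB = 28000.0 Mb.
Stream payload after overhead: 28000.0 / 1.03 = 27184.5 Mb.
50 min = 3000 s
Total bitrate budget: 27184.5 Mb / 3000 s = 9.061 Mbps.
Audio total: 256 + 512 = 768 kbps = 0.768 Mbps.
Video: 9.061 − 0.768 = 8.293 Mbps.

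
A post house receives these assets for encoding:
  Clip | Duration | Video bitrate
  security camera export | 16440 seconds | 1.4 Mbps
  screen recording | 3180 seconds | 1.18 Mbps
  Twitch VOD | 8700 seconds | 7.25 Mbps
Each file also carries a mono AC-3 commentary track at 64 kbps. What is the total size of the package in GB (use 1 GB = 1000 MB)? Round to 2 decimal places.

11.46 GB

Audio: 64 kbps = 0.064 Mbps.
security camera export: 1.464 Mbps × 16440 s = 24068.2 Mb
screen recording: 1.244 Mbps × 3180 s = 3955.9 Mb
Twitch VOD: 7.314 Mbps × 8700 s = 63631.8 Mb
Total: 91655.9 Mb = 11457.0 MB.
= 11.46 GB.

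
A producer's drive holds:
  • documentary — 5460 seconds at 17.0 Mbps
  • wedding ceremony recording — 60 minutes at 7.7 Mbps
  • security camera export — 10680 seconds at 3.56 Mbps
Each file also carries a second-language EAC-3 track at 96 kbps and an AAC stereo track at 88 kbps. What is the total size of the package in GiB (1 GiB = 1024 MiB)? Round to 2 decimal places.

Audio total: 96 + 88 = 184 kbps = 0.184 Mbps.
documentary: 17.184 Mbps × 5460 s = 93824.6 Mb
wedding ceremony recording: 7.884 Mbps × 3600 s = 28382.4 Mb
security camera export: 3.744 Mbps × 10680 s = 39985.9 Mb
Total: 162193.0 Mb = 20274.1 MB.
= 18.88 GiB.

18.88 GiB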